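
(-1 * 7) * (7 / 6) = -49 / 6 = -8.17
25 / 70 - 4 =-51 / 14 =-3.64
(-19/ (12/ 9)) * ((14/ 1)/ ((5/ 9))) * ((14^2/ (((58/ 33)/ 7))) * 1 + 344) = -58558437/ 145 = -403851.29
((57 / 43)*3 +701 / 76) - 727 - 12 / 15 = -11676557 / 16340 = -714.60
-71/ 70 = -1.01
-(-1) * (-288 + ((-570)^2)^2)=105560009712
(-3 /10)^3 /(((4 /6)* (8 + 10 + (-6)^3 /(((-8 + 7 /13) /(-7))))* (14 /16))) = 873 /3482500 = 0.00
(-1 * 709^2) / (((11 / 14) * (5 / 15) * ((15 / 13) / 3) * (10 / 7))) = -960623391 / 275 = -3493175.97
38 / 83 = 0.46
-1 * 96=-96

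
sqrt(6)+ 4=6.45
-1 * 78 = -78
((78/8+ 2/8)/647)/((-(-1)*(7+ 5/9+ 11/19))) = 1710/899977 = 0.00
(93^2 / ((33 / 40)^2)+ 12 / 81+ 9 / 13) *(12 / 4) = 38124.84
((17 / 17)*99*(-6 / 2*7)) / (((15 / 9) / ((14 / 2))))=-8731.80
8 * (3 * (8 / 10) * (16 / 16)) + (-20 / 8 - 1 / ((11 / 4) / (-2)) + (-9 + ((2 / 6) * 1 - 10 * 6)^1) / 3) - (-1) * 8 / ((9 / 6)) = -127 / 990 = -0.13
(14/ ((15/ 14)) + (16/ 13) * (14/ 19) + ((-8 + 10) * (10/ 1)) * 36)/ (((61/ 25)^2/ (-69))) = -7818194500/ 919087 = -8506.48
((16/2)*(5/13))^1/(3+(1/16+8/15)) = 9600/11219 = 0.86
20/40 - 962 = -961.50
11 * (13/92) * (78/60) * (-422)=-392249/460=-852.72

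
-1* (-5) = 5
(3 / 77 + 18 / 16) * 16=1434 / 77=18.62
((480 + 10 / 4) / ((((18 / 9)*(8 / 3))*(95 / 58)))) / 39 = 5597 / 3952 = 1.42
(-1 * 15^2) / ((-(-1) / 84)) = -18900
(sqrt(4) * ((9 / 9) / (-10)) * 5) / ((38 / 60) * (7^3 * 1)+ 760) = -30 / 29317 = -0.00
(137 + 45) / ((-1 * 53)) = -182 / 53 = -3.43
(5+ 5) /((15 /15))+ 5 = 15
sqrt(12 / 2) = sqrt(6) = 2.45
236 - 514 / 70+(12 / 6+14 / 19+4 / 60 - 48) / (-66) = 2745223 / 11970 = 229.34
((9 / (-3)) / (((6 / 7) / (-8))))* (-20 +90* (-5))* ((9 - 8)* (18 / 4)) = -59220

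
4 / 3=1.33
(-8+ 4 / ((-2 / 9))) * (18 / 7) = -468 / 7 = -66.86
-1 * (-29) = 29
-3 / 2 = -1.50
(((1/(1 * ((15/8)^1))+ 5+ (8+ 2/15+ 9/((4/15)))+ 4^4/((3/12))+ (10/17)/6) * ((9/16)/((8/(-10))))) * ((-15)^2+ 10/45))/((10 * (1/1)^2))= -147693301/8704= -16968.44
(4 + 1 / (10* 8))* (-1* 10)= -321 / 8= -40.12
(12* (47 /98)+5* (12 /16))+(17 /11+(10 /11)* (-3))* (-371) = 965801 /2156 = 447.96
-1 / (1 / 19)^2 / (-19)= 19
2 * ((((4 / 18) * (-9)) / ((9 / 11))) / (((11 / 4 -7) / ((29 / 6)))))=2552 / 459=5.56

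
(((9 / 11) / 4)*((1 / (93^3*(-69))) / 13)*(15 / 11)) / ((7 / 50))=-125 / 45267960738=-0.00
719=719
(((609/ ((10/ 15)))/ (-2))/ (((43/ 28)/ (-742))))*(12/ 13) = 113873256/ 559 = 203708.87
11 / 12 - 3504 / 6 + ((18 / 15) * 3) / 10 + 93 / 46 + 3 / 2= -3996491 / 6900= -579.20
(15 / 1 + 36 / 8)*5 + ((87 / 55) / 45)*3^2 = 53799 / 550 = 97.82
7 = 7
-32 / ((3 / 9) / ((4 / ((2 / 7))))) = -1344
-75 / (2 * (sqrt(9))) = -25 / 2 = -12.50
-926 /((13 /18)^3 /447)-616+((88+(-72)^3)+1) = -3235176779 /2197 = -1472542.91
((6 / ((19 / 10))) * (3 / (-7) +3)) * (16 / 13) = 9.99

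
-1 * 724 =-724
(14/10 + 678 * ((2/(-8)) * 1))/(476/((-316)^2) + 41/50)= -104911210/514737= -203.82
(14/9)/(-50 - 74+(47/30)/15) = -0.01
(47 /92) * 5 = 235 /92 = 2.55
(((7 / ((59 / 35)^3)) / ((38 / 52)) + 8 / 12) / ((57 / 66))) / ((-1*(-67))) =686711344 / 14902505619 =0.05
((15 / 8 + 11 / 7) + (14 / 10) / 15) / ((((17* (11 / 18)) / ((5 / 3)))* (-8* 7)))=-14867 / 1466080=-0.01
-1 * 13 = -13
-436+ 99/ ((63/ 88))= -2084/ 7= -297.71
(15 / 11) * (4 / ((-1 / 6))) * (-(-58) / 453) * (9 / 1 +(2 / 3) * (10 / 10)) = -67280 / 1661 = -40.51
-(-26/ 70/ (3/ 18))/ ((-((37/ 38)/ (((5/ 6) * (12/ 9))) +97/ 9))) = -53352/ 278999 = -0.19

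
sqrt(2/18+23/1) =4 * sqrt(13)/3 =4.81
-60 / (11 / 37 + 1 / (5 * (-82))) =-303400 / 1491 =-203.49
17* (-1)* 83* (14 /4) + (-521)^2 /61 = -59615 /122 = -488.65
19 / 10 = 1.90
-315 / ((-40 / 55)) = 3465 / 8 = 433.12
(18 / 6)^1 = 3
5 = 5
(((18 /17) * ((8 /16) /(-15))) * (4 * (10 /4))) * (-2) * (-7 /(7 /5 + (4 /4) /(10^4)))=-280000 /79339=-3.53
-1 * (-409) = 409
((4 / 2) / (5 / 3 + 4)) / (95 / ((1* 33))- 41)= -99 / 10693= -0.01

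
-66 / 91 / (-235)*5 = 0.02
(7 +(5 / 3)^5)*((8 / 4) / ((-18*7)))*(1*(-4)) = 19304 / 15309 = 1.26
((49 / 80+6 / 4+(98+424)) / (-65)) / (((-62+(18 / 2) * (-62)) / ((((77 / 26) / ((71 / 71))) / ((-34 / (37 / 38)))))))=-119455721 / 108300608000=-0.00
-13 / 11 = -1.18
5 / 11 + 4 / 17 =129 / 187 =0.69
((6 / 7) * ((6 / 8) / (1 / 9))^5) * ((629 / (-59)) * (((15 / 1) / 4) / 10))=-81229162527 / 1691648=-48017.77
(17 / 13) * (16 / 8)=2.62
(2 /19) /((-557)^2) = 2 /5894731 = 0.00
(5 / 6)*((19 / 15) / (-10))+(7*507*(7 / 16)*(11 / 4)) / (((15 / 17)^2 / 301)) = 23771743477 / 14400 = 1650815.52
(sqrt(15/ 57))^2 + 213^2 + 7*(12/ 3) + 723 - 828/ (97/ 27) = 84574881/ 1843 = 45889.79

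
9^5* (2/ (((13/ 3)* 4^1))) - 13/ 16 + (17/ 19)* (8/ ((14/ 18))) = 188716523/ 27664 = 6821.74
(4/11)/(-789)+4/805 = 31496/6986595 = 0.00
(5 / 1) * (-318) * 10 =-15900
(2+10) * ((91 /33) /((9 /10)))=3640 /99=36.77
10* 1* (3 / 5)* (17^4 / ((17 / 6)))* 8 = 1414944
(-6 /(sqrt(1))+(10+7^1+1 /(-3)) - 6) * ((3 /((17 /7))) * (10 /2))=490 /17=28.82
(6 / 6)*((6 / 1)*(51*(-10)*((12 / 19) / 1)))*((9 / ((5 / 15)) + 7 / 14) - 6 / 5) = -965736 / 19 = -50828.21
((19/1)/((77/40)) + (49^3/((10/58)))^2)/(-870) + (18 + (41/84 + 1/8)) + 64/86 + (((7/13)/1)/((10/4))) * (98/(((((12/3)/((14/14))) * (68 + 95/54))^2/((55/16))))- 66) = -8125651504813555200212783/15182559148614000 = -535196433.31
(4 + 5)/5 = 9/5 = 1.80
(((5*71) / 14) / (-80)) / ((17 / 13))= -923 / 3808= -0.24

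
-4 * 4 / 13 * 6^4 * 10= -207360 / 13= -15950.77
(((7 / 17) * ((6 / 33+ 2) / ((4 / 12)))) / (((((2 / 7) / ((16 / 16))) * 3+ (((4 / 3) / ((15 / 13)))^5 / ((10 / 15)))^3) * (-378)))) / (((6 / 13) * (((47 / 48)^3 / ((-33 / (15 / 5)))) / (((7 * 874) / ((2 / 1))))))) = 796023729861879826125000000000000 / 43671762229475176752422535998851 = 18.23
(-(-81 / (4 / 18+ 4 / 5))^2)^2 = 176518460300625 / 4477456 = 39423829.13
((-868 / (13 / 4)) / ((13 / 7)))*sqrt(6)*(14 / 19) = -340256*sqrt(6) / 3211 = -259.56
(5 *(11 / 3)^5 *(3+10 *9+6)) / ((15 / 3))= 1771561 / 27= 65613.37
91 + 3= 94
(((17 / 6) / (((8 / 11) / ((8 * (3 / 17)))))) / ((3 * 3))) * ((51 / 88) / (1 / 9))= 51 / 16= 3.19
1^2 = 1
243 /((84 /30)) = 1215 /14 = 86.79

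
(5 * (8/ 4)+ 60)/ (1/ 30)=2100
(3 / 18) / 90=1 / 540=0.00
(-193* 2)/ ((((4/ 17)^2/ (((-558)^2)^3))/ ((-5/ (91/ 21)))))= 3156905759516306690040/ 13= 242838904578177437695.38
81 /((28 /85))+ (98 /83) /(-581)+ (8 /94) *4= 2232313803 /9065924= 246.23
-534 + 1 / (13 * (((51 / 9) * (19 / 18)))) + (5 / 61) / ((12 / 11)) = -1641068239 / 3073668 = -533.91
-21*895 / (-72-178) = 3759 / 50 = 75.18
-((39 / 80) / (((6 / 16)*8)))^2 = -169 / 6400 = -0.03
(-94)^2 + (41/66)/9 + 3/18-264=2545954/297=8572.24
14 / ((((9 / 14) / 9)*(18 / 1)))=98 / 9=10.89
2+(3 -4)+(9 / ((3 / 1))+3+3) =10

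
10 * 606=6060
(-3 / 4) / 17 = -3 / 68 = -0.04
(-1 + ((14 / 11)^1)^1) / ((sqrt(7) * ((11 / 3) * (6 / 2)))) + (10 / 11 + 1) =3 * sqrt(7) / 847 + 21 / 11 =1.92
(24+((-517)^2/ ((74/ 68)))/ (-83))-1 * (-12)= -8977270/ 3071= -2923.24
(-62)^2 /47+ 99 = 8497 /47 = 180.79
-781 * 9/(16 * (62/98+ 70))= -344421/55376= -6.22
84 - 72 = 12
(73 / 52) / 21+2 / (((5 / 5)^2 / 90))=196633 / 1092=180.07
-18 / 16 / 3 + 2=1.62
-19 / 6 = -3.17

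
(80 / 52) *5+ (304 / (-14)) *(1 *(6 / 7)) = -6956 / 637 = -10.92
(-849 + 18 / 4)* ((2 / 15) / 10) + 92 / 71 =-35373 / 3550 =-9.96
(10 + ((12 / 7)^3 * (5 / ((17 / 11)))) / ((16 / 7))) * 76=1084520 / 833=1301.94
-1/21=-0.05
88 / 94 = 44 / 47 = 0.94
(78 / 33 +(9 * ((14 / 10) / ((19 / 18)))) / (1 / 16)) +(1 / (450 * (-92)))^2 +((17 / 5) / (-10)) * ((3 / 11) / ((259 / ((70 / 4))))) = 2562629265061733 / 13254052680000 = 193.35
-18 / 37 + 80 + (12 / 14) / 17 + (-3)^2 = 389947 / 4403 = 88.56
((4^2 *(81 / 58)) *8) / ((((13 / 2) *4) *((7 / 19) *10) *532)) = 324 / 92365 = 0.00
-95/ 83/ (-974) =95/ 80842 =0.00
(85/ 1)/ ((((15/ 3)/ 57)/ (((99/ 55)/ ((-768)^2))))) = 969/ 327680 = 0.00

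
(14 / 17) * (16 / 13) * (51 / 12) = 56 / 13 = 4.31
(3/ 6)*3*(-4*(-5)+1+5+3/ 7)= 555/ 14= 39.64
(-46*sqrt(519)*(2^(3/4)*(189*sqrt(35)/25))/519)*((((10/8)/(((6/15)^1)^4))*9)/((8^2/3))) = -3128.65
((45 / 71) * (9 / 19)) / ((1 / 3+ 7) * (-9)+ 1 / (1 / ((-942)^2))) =135 / 398988334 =0.00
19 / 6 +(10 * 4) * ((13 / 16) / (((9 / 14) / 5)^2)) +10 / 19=6062867 / 3078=1969.74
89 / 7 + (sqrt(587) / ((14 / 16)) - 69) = -394 / 7 + 8 * sqrt(587) / 7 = -28.60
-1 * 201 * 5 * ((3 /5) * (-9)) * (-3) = -16281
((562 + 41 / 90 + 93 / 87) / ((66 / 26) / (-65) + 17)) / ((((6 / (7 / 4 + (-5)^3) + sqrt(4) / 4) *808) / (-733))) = -3097368851291 / 46378925280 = -66.78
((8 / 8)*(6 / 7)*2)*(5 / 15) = 4 / 7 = 0.57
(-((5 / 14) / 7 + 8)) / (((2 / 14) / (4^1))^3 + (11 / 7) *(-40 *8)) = 58912 / 3679573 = 0.02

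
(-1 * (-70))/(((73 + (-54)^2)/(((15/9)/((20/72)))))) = 60/427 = 0.14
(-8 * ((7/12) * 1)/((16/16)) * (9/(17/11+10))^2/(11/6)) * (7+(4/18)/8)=-175329/16129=-10.87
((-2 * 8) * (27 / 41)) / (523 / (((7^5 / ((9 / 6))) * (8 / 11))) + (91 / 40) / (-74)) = -10745723520 / 34101299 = -315.11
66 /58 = 33 /29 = 1.14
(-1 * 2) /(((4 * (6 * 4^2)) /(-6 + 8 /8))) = 5 /192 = 0.03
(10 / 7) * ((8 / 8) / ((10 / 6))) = 6 / 7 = 0.86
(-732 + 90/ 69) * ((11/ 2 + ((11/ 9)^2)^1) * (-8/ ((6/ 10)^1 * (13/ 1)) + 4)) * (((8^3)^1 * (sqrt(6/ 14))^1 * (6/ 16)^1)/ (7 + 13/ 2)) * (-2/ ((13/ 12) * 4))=94241235968 * sqrt(21)/ 6611787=65317.83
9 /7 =1.29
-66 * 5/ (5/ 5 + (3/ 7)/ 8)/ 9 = -6160/ 177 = -34.80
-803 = -803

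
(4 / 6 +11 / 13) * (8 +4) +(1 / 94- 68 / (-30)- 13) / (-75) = 25153547 / 1374750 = 18.30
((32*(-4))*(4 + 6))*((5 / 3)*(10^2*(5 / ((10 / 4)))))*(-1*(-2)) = -2560000 / 3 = -853333.33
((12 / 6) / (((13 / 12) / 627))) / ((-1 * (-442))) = 7524 / 2873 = 2.62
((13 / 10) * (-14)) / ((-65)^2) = -7 / 1625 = -0.00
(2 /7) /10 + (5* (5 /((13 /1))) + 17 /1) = 8623 /455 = 18.95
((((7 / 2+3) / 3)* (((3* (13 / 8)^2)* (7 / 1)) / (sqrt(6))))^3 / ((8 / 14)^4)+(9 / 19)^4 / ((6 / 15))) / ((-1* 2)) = -8733261227138539* sqrt(6) / 38654705664 - 32805 / 521284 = -553413.51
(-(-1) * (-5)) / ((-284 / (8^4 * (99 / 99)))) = 5120 / 71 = 72.11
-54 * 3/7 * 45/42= -1215/49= -24.80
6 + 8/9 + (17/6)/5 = 671/90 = 7.46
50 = 50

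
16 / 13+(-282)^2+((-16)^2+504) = 1043708 / 13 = 80285.23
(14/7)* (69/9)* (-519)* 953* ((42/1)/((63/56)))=-849405088/3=-283135029.33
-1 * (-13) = 13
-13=-13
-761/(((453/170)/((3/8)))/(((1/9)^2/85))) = -761/48924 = -0.02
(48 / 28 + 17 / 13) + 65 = 6190 / 91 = 68.02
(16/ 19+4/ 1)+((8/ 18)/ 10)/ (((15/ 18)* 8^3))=883219/ 182400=4.84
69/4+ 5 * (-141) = -2751/4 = -687.75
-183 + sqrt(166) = -170.12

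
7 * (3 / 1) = 21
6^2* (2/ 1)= 72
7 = 7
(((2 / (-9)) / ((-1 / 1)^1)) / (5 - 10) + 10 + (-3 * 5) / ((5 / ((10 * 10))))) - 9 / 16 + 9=-202757 / 720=-281.61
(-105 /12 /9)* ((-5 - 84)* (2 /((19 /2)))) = 3115 /171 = 18.22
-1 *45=-45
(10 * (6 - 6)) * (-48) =0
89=89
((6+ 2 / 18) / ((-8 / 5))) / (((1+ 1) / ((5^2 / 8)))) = -6875 / 1152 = -5.97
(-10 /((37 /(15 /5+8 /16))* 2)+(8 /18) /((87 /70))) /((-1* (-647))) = -6685 /37488474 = -0.00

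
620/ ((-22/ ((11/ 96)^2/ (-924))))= 155/ 387072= 0.00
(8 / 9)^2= 64 / 81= 0.79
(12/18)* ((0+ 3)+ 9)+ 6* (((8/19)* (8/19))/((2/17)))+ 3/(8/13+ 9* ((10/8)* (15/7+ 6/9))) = 72551020/4234169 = 17.13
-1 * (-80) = 80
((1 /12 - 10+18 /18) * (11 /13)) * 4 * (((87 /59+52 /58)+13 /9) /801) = -69155812 /481049361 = -0.14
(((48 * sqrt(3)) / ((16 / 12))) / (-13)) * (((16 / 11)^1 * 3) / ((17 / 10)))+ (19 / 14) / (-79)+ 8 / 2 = 4405 / 1106-17280 * sqrt(3) / 2431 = -8.33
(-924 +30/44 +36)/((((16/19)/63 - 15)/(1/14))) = 3338091/789316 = 4.23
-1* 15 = -15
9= 9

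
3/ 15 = 1/ 5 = 0.20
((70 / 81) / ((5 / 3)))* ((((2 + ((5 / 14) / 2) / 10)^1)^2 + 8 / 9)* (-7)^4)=6175.81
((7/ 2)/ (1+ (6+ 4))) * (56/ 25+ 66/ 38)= 13223/ 10450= 1.27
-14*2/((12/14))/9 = -98/27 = -3.63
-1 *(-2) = 2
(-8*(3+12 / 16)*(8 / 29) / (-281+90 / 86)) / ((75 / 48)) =16512 / 872755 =0.02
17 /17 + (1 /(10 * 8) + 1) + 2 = 321 /80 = 4.01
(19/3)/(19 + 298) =19/951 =0.02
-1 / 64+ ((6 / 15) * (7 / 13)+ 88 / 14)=188857 / 29120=6.49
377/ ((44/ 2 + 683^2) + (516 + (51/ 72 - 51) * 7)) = 9048/ 11200199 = 0.00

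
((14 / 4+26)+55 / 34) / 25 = 529 / 425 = 1.24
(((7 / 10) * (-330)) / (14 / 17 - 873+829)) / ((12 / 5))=6545 / 2936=2.23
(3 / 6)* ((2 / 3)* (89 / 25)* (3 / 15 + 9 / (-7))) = -3382 / 2625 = -1.29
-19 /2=-9.50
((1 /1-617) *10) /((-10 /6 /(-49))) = -181104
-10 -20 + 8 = -22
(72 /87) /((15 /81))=648 /145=4.47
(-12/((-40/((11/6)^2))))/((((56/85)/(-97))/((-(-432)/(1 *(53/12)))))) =-5387283/371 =-14520.98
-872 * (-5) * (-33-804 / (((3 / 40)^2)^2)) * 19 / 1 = -56834941010440 / 27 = -2104997815201.48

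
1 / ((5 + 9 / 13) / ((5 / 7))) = 65 / 518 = 0.13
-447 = -447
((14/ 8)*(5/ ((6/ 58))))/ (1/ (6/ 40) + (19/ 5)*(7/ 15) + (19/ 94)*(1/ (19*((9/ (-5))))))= 511125/ 50966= 10.03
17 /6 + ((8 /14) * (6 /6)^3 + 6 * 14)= 3671 /42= 87.40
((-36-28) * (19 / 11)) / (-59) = 1216 / 649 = 1.87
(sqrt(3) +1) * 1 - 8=-7 +sqrt(3)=-5.27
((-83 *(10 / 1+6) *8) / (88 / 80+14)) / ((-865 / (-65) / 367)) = -506871040 / 26123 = -19403.25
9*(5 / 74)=45 / 74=0.61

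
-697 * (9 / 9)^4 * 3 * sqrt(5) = -2091 * sqrt(5) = -4675.62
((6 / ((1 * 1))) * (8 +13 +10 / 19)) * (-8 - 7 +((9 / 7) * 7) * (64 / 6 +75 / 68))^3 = 290029585707549 / 2987104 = 97093902.89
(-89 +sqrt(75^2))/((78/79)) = -553/39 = -14.18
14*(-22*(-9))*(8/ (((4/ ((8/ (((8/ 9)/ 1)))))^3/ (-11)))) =-5557167/ 2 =-2778583.50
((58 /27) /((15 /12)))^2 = 53824 /18225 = 2.95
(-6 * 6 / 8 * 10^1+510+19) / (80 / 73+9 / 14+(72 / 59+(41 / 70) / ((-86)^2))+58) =1079232899360 / 135927969367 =7.94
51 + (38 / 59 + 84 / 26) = 42089 / 767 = 54.87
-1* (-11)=11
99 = 99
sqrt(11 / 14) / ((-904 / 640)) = -40* sqrt(154) / 791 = -0.63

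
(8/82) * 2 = 8/41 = 0.20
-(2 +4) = -6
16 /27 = 0.59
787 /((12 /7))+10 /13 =459.85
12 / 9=4 / 3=1.33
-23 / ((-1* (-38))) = -23 / 38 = -0.61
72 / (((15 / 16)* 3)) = 128 / 5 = 25.60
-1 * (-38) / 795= 38 / 795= 0.05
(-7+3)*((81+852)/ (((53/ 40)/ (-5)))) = 746400/ 53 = 14083.02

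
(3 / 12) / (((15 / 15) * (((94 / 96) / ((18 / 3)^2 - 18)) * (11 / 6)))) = 1296 / 517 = 2.51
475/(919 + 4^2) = 95/187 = 0.51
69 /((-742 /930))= -32085 /371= -86.48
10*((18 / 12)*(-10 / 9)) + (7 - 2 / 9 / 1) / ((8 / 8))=-89 / 9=-9.89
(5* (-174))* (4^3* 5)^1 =-278400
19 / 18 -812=-14597 / 18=-810.94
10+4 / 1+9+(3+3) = 29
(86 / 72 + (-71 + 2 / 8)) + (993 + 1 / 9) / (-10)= -2533 / 15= -168.87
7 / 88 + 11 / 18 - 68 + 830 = 762.69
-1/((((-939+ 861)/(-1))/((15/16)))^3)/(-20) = 0.00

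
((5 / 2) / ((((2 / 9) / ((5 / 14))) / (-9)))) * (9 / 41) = -18225 / 2296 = -7.94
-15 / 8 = -1.88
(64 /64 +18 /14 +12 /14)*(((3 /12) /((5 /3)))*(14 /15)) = 11 /25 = 0.44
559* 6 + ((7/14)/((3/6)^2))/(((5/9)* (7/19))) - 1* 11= 117347/35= 3352.77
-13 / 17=-0.76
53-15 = 38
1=1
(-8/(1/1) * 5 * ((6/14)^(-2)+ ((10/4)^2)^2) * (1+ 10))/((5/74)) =-2608463/9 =-289829.22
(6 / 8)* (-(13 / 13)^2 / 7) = -3 / 28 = -0.11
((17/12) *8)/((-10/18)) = -102/5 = -20.40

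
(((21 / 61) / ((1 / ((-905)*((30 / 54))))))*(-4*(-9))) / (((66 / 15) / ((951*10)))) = -9036877500 / 671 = -13467775.71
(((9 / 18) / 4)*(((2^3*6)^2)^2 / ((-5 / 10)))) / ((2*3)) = -221184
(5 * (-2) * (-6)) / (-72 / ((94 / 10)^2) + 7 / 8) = 1060320 / 1063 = 997.48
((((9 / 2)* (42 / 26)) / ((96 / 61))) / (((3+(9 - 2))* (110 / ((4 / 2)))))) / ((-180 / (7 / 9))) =-2989 / 82368000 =-0.00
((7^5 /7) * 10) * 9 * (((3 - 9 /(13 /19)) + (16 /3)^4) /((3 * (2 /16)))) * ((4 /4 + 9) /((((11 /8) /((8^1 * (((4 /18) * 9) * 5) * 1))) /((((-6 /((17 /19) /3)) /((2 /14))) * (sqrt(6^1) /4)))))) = -68773680360448000 * sqrt(6) /7293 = -23098920144846.60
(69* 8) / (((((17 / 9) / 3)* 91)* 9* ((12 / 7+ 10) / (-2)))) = -1656 / 9061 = -0.18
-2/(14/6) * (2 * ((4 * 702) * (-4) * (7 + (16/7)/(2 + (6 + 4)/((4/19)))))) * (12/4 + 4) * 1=949711.79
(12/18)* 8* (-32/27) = -512/81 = -6.32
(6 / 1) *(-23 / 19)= -138 / 19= -7.26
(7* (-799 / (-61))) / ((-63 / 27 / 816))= -32064.79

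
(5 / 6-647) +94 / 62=-119905 / 186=-644.65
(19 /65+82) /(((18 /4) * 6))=1783 /585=3.05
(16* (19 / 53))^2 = 92416 / 2809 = 32.90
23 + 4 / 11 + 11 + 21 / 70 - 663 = -69117 / 110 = -628.34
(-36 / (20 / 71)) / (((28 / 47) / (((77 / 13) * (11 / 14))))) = -3633993 / 3640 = -998.35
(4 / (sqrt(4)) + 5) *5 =35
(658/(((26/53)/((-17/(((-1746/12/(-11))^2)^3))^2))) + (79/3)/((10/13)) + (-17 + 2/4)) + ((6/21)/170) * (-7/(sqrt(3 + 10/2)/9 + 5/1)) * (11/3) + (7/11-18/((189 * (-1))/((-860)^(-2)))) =66 * sqrt(2)/171445 + 85934754507127744443024316769986314205985909/4680278232582002769458452130900592758848200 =18.36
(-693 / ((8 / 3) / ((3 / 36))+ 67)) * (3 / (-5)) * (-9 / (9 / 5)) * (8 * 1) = -168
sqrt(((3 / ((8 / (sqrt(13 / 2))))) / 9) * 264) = 5.30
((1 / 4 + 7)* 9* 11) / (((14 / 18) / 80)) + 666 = 521442 / 7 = 74491.71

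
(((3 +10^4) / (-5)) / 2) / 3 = -10003 / 30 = -333.43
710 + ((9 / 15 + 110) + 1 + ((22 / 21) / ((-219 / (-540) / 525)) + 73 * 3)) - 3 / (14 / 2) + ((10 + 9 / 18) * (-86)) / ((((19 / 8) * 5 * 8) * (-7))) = 116396041 / 48545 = 2397.69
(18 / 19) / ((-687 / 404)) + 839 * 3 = 10949043 / 4351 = 2516.44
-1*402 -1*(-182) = -220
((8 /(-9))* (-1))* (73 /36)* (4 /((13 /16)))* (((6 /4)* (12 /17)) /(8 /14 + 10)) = 65408 /73593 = 0.89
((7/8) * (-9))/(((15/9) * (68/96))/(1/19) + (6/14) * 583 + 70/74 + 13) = -146853/5337685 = -0.03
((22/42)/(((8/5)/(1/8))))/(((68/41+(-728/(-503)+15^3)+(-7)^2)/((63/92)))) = 1134265/138715792384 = 0.00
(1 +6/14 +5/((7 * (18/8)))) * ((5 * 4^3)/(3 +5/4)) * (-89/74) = -6265600/39627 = -158.11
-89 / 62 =-1.44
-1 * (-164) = 164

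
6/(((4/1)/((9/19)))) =27/38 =0.71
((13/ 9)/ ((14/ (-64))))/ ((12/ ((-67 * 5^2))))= 174200/ 189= 921.69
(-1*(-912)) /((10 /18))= 8208 /5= 1641.60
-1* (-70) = 70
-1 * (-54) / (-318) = -9 / 53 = -0.17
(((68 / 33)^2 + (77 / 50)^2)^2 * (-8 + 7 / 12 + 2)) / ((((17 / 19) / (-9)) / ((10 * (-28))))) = -561234773268210769 / 840027375000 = -668114.86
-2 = -2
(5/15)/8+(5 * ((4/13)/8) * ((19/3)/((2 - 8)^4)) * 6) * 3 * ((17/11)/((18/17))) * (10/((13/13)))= 160441/555984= 0.29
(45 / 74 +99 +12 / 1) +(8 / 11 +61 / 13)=1238387 / 10582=117.03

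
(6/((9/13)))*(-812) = -21112/3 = -7037.33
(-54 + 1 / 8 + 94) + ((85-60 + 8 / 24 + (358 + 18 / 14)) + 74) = 83789 / 168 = 498.74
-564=-564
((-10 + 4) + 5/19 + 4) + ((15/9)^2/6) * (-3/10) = -1283/684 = -1.88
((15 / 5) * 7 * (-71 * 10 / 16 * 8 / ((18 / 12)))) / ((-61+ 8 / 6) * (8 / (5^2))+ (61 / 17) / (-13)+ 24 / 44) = 264.03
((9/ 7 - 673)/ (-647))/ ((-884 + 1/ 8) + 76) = -37616/ 29270927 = -0.00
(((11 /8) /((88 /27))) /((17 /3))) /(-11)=-81 /11968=-0.01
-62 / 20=-31 / 10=-3.10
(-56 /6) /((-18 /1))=0.52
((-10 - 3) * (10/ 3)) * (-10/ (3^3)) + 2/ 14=9181/ 567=16.19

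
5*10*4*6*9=10800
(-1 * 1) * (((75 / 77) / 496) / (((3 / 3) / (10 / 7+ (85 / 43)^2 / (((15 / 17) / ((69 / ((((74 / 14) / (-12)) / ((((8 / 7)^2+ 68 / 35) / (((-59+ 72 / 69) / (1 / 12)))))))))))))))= -111777411825 / 12190155080488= -0.01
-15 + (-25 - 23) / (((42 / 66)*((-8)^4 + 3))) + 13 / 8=-3074375 / 229544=-13.39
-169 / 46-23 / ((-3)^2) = -2579 / 414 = -6.23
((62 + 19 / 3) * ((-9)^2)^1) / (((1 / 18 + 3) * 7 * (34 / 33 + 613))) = 59778 / 141841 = 0.42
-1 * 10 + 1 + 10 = 1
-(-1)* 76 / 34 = 38 / 17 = 2.24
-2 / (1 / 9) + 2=-16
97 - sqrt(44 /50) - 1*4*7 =69 - sqrt(22) /5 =68.06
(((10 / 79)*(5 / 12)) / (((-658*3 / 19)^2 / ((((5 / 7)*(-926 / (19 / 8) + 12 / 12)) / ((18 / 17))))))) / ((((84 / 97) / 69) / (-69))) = 1700916909875 / 241344524736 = 7.05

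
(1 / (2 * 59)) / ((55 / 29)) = 29 / 6490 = 0.00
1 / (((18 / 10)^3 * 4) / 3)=125 / 972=0.13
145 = 145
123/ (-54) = -41/ 18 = -2.28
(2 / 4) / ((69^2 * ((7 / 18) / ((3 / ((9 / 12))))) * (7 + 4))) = 4 / 40733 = 0.00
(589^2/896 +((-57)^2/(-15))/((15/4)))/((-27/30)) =-7379201/20160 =-366.03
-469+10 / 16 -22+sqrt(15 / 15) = -3915 / 8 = -489.38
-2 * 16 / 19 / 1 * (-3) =5.05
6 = 6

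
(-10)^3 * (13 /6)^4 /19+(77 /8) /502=-1159.87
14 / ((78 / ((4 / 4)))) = 7 / 39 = 0.18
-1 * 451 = -451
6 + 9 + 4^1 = 19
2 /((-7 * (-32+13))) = 2 /133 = 0.02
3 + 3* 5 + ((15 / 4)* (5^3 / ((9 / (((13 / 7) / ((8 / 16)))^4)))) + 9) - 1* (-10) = 71669011 / 7203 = 9949.88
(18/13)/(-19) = -18/247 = -0.07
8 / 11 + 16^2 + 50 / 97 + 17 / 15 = 4135309 / 16005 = 258.38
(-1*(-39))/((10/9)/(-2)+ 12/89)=-31239/337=-92.70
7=7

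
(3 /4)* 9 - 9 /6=21 /4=5.25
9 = 9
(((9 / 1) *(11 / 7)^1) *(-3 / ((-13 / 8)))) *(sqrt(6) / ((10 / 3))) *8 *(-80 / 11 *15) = -622080 *sqrt(6) / 91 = -16744.82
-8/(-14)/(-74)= -2/259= -0.01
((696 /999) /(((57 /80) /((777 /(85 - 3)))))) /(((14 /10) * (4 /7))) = 81200 /7011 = 11.58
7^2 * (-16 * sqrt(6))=-784 * sqrt(6)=-1920.40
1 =1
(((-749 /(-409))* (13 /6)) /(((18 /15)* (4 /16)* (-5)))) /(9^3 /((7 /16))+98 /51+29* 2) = -1158703 /756146112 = -0.00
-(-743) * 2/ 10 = 743/ 5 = 148.60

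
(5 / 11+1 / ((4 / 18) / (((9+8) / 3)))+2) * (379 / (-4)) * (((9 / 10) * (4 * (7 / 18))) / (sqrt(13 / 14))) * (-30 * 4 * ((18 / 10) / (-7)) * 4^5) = -1288866816 * sqrt(182) / 143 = -121592755.03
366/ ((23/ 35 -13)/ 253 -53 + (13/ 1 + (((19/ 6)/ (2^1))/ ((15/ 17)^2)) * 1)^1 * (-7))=-2.31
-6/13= -0.46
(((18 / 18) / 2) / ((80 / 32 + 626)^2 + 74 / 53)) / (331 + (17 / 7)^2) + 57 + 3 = 41472830331917 / 691213838822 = 60.00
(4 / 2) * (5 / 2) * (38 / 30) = 6.33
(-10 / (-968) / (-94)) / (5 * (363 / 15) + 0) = -5 / 5505016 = -0.00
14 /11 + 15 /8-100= -8523 /88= -96.85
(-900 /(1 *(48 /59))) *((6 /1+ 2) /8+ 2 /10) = -2655 /2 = -1327.50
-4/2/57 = -2/57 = -0.04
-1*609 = -609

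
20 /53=0.38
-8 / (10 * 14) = -2 / 35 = -0.06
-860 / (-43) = 20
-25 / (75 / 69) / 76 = -23 / 76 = -0.30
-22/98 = -11/49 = -0.22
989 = 989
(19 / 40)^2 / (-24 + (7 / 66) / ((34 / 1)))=-202521 / 21539600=-0.01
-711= -711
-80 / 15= -16 / 3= -5.33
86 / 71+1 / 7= 673 / 497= 1.35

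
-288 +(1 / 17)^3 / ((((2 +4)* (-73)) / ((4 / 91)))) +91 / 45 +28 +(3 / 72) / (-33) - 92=-45232254900743 / 129242753640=-349.98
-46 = -46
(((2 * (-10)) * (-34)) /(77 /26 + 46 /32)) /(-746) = -14144 /68259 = -0.21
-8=-8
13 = 13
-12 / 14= -6 / 7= -0.86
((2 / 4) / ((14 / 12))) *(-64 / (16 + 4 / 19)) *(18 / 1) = -16416 / 539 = -30.46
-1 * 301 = -301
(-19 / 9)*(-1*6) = 38 / 3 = 12.67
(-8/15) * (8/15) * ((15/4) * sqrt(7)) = -16 * sqrt(7)/15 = -2.82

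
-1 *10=-10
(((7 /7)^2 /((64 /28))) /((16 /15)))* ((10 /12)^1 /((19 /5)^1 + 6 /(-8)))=875 /7808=0.11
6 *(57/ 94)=171/ 47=3.64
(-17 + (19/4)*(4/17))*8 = -2160/17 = -127.06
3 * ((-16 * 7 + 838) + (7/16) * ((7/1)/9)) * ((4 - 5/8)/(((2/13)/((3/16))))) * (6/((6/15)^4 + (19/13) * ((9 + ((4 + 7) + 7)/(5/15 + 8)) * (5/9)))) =298286161875/50403328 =5917.99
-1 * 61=-61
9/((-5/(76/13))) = -684/65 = -10.52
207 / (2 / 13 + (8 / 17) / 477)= 21821319 / 16322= 1336.93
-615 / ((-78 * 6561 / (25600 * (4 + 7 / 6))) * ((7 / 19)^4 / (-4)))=-21201662848000 / 614365479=-34509.85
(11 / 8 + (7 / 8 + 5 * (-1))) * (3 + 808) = -8921 / 4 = -2230.25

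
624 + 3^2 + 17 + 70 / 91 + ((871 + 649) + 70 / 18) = 254435 / 117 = 2174.66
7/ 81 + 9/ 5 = 764/ 405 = 1.89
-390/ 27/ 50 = -13/ 45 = -0.29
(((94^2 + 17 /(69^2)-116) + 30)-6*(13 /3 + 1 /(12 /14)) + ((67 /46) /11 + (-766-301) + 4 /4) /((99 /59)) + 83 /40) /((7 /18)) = 186278431023 /8961260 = 20787.08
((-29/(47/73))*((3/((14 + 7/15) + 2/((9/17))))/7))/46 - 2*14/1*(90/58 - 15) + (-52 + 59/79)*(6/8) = 19247876289009/56931414148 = 338.09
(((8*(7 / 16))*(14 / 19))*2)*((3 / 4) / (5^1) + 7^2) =48167 / 190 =253.51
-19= -19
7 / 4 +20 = 87 / 4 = 21.75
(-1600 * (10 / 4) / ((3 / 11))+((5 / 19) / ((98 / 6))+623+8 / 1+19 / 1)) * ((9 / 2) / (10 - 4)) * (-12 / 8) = 117445515 / 7448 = 15768.73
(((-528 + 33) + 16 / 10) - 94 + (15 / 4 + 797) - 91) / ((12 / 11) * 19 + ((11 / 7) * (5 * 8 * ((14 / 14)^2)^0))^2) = 1318933 / 42815440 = 0.03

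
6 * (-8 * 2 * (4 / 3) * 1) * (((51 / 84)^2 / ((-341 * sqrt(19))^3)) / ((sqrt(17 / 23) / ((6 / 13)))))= 816 * sqrt(7429) / 9118213801697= 0.00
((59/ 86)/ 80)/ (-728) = -59/ 5008640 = -0.00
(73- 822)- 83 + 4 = -828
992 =992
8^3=512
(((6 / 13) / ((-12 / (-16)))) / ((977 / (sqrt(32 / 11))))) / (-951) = -32*sqrt(22) / 132865161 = -0.00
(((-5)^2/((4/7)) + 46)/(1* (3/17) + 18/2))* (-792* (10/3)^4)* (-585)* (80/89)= 134266000000/267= 502868913.86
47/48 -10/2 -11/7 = -1879/336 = -5.59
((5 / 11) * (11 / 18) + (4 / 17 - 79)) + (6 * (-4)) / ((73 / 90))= -2414201 / 22338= -108.08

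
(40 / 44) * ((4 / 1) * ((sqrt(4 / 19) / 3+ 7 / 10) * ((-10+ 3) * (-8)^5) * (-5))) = -32112640 / 11 -91750400 * sqrt(19) / 627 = -3557178.95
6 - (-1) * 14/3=10.67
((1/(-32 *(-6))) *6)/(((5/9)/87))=4.89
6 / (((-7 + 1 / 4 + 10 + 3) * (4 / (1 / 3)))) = 2 / 25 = 0.08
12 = 12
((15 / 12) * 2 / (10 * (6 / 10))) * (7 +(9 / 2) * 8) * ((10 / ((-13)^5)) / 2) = -1075 / 4455516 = -0.00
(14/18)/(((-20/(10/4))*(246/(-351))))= 0.14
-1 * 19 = -19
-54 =-54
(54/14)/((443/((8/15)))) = 0.00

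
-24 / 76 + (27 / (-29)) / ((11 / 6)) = -4992 / 6061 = -0.82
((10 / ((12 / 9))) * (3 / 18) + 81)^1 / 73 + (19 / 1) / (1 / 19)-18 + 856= 350437 / 292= 1200.13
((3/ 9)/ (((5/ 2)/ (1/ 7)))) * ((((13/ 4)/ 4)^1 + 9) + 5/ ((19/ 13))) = 1341/ 5320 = 0.25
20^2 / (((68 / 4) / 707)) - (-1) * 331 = 288427 / 17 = 16966.29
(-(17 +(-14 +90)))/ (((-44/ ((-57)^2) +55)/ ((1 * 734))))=-221783238/ 178651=-1241.43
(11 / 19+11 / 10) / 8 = 319 / 1520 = 0.21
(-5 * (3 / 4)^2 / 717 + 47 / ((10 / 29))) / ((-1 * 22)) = -2605981 / 420640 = -6.20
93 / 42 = 31 / 14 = 2.21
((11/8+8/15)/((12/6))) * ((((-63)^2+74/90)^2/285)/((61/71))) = 61411.54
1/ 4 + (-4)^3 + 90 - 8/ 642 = 33689/ 1284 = 26.24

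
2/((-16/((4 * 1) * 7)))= -7/2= -3.50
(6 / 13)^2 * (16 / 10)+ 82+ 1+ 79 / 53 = 3799174 / 44785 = 84.83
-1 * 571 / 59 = -571 / 59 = -9.68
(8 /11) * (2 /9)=16 /99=0.16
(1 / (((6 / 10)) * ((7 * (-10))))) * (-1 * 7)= 1 / 6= 0.17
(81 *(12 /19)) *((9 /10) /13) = 4374 /1235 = 3.54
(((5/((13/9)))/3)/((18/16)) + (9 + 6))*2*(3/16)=625/104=6.01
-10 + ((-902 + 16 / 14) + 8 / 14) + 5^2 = -6197 / 7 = -885.29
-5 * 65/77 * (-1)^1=325/77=4.22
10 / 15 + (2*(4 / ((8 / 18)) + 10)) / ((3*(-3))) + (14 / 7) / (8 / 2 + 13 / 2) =-212 / 63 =-3.37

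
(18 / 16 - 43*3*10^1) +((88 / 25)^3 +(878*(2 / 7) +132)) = -754603193 / 875000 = -862.40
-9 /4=-2.25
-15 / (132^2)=-0.00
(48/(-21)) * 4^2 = -256/7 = -36.57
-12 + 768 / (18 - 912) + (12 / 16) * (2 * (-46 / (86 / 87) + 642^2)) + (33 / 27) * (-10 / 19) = 1354514389051 / 2191194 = 618162.70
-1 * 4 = -4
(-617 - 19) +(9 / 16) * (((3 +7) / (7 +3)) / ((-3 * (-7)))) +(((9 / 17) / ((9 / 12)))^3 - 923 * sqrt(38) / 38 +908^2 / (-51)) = -27735514375 / 1650768 - 923 * sqrt(38) / 38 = -16951.31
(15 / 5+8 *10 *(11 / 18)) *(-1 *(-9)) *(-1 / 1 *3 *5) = -7005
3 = 3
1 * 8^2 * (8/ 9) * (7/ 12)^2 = 1568/ 81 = 19.36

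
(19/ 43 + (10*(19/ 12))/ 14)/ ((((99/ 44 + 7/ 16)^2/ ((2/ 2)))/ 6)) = 727168/ 556549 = 1.31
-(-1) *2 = 2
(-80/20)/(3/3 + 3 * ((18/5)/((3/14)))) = -20/257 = -0.08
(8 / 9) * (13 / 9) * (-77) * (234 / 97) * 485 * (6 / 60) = -104104 / 9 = -11567.11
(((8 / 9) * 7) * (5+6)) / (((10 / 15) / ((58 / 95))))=17864 / 285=62.68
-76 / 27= -2.81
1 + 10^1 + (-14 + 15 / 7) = -6 / 7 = -0.86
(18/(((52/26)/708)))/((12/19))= 10089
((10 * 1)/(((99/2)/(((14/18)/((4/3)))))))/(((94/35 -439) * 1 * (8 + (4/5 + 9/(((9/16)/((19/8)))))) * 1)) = -6125/1061303958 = -0.00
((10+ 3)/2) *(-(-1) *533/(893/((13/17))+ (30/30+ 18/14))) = 630539/212950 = 2.96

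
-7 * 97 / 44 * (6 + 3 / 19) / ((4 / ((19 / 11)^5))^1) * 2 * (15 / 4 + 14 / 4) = -300239644887 / 56689952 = -5296.17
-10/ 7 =-1.43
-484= -484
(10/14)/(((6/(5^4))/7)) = 3125/6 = 520.83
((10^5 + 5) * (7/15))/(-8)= -46669/8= -5833.62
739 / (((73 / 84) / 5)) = 310380 / 73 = 4251.78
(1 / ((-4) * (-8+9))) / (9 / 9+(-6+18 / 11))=11 / 148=0.07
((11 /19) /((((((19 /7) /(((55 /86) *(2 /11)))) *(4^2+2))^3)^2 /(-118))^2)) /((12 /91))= 11774829655133711181640625 /5831893645736025446556202187055801600528486297341952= 0.00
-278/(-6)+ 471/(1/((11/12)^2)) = 21221/48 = 442.10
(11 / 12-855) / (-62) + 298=231961 / 744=311.78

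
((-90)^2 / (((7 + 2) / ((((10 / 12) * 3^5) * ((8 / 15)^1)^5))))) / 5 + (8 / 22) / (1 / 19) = 1579.77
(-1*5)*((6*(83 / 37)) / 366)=-415 / 2257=-0.18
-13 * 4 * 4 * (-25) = 5200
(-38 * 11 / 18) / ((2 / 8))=-836 / 9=-92.89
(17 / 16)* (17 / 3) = 289 / 48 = 6.02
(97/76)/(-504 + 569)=97/4940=0.02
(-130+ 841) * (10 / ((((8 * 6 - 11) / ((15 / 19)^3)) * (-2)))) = -11998125 / 253783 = -47.28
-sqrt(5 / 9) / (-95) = 0.01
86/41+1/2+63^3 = 20504067/82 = 250049.60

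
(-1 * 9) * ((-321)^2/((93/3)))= -927369/31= -29915.13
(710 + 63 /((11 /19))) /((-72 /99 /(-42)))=189147 /4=47286.75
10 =10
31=31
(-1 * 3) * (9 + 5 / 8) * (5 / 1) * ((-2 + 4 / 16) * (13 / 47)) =105105 / 1504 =69.88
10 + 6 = 16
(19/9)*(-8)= -152/9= -16.89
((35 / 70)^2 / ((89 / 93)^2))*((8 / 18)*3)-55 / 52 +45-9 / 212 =241572874 / 5457569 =44.26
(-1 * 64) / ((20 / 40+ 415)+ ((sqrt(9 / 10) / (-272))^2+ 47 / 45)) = -0.15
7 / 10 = 0.70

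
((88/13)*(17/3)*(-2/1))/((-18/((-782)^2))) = 914839904/351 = 2606381.49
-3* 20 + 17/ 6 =-343/ 6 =-57.17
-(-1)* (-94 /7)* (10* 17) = -15980 /7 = -2282.86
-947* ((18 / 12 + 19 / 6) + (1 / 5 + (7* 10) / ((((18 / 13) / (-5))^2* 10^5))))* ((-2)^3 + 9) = -598412141 / 129600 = -4617.38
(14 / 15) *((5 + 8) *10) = 121.33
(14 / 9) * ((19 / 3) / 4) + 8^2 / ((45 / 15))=1285 / 54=23.80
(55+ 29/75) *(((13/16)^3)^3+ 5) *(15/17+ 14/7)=12016062747984323/14602888806400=822.86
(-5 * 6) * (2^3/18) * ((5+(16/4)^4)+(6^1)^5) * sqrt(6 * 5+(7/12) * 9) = -636227.25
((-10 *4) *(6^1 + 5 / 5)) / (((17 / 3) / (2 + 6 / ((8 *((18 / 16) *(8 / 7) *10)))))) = -1729 / 17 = -101.71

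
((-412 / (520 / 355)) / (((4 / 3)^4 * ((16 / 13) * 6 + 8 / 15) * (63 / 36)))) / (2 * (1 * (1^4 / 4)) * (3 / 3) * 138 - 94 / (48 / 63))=592353 / 5014912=0.12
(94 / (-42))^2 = 2209 / 441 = 5.01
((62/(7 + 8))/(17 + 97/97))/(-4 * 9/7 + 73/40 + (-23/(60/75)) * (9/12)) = -3472/376191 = -0.01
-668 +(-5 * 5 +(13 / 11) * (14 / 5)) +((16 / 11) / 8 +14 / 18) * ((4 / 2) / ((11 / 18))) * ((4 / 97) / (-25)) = -689.70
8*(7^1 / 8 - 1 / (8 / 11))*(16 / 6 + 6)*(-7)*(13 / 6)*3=4732 / 3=1577.33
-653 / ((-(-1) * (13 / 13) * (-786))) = 0.83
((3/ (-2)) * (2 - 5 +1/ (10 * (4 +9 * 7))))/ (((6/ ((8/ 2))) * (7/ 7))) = 2009/ 670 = 3.00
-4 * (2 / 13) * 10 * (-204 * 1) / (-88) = -2040 / 143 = -14.27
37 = 37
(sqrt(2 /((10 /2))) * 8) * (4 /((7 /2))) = 5.78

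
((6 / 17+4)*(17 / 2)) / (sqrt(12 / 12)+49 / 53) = 1961 / 102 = 19.23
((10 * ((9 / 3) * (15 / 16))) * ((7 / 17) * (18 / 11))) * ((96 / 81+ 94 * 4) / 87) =445550 / 5423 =82.16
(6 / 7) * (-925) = -5550 / 7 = -792.86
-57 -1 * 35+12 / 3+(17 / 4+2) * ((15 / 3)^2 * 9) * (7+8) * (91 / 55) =1531753 / 44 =34812.57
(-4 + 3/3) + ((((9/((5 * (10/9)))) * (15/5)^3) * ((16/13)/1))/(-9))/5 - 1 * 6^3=-357819/1625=-220.20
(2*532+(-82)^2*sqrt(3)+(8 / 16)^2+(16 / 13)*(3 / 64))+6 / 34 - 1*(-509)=13219.79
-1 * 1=-1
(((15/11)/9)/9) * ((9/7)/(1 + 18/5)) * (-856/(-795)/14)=2140/5913369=0.00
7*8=56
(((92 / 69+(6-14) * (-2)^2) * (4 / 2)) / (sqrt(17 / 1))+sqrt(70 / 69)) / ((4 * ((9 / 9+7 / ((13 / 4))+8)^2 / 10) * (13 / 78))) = -31096 * sqrt(17) / 71485+169 * sqrt(4830) / 96715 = -1.67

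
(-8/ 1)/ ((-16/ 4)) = 2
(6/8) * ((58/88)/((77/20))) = 435/3388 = 0.13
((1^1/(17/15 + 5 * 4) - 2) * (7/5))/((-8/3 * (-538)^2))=12999/3670149920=0.00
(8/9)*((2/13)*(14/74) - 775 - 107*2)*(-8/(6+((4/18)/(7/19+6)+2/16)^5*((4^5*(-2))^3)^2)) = 2590451432516878460640/2840536941463957378394069612473699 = 0.00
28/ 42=2/ 3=0.67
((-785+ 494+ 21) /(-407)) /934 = 0.00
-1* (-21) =21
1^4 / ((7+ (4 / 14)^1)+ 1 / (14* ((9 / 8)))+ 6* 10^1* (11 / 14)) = 63 / 3433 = 0.02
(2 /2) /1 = 1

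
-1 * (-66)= 66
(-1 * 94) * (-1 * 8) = 752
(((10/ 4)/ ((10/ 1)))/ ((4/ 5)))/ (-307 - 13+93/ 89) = -445/ 454192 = -0.00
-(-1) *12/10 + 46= 236/5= 47.20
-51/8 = -6.38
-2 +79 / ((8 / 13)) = 126.38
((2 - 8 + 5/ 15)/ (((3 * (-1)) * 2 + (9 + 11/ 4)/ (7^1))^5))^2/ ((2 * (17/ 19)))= 47835777821310976/ 6054749954393040082809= 0.00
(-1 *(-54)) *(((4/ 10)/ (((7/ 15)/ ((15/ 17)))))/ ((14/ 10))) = 24300/ 833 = 29.17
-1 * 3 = -3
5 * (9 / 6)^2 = 45 / 4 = 11.25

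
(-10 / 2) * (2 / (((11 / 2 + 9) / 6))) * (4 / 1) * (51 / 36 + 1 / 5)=-26.76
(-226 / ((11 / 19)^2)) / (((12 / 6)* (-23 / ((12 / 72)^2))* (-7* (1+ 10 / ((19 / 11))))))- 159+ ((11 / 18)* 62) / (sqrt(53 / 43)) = -14385467543 / 90469764+ 341* sqrt(2279) / 477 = -124.88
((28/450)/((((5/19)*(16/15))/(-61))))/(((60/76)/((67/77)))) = -1475407/99000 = -14.90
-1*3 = -3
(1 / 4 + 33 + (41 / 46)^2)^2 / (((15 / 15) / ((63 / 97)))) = 81734206743 / 108578308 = 752.77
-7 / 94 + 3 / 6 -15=-685 / 47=-14.57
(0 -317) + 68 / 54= -8525 / 27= -315.74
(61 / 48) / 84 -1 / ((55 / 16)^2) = -847667 / 12196800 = -0.07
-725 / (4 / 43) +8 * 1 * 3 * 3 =-30887 / 4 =-7721.75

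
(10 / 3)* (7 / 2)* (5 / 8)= 175 / 24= 7.29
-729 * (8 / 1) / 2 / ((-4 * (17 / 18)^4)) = 76527504 / 83521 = 916.27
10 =10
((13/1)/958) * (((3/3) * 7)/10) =91/9580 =0.01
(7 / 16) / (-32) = -7 / 512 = -0.01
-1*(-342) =342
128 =128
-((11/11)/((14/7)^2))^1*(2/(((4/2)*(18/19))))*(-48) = 38/3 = 12.67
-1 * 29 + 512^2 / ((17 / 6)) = 1572371 / 17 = 92492.41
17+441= 458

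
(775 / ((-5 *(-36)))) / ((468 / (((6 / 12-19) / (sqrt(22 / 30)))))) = -5735 *sqrt(165) / 370656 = -0.20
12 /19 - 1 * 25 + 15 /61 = -27958 /1159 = -24.12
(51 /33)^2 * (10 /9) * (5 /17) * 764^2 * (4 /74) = 992283200 /40293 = 24626.69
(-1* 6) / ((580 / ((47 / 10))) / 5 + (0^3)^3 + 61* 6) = -141 / 9181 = -0.02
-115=-115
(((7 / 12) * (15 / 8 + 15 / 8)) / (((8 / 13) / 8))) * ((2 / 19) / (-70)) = -0.04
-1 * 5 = -5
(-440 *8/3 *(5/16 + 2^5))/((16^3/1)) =-28435/3072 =-9.26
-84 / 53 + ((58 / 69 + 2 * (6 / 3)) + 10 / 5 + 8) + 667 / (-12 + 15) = 287183 / 1219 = 235.59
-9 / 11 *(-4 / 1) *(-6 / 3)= -72 / 11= -6.55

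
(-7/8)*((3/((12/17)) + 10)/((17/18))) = -3591/272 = -13.20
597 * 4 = 2388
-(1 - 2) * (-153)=-153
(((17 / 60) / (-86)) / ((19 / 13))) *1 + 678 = 66470899 / 98040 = 678.00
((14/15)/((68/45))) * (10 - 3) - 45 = -1383/34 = -40.68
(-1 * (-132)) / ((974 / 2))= 132 / 487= 0.27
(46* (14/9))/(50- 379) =-92/423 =-0.22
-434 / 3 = -144.67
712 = 712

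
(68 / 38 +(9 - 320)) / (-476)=5875 / 9044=0.65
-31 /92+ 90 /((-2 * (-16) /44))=5677 /46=123.41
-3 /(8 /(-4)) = 3 /2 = 1.50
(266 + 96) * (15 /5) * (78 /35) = 84708 /35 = 2420.23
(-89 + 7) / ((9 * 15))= -82 / 135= -0.61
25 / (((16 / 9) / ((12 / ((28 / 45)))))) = 271.21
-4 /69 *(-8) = 32 /69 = 0.46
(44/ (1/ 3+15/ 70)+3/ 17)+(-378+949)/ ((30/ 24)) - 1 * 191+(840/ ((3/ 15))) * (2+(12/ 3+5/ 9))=163514192/ 5865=27879.66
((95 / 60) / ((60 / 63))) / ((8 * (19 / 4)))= 7 / 160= 0.04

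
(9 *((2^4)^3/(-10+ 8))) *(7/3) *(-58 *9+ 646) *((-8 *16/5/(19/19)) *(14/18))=1592786944/15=106185796.27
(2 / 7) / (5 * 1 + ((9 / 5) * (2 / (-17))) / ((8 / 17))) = 40 / 637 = 0.06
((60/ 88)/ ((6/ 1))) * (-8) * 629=-6290/ 11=-571.82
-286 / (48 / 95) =-13585 / 24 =-566.04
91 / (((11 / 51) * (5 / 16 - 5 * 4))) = -3536 / 165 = -21.43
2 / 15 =0.13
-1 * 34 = -34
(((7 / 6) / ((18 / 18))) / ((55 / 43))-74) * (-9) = 72357 / 110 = 657.79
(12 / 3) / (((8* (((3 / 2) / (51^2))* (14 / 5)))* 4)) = 77.41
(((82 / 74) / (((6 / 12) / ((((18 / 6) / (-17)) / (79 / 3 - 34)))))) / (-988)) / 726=-123 / 1729500916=-0.00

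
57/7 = 8.14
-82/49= -1.67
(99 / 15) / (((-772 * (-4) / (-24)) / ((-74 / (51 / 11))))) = 13431 / 16405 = 0.82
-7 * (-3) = 21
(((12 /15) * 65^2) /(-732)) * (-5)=4225 /183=23.09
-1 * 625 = -625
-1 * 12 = -12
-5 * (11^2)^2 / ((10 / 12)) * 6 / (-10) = 263538 / 5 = 52707.60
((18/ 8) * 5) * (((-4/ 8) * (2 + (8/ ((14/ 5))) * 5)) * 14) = -2565/ 2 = -1282.50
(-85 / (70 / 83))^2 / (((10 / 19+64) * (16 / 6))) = 59.03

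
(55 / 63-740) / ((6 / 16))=-372520 / 189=-1971.01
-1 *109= -109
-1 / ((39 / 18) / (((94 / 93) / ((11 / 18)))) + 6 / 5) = -16920 / 42469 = -0.40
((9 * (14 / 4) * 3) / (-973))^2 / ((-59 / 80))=-14580 / 1139939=-0.01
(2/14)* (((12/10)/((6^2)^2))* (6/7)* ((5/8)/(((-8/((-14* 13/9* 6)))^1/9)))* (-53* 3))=-689/448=-1.54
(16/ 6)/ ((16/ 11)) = 11/ 6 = 1.83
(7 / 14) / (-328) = -1 / 656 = -0.00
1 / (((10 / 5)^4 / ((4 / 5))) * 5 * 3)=1 / 300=0.00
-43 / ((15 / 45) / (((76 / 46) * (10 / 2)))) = -24510 / 23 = -1065.65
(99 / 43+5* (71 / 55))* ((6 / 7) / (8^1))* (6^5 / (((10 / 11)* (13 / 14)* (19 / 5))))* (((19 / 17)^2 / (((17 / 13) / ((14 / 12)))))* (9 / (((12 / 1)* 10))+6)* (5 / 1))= 16264633707 / 211259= 76989.07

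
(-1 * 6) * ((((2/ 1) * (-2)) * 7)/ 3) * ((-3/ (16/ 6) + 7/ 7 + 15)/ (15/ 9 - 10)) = -2499/ 25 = -99.96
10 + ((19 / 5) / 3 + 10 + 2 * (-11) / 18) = 902 / 45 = 20.04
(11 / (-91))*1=-11 / 91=-0.12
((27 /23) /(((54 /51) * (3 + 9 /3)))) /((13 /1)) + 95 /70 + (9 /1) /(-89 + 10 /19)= 17867949 /14073332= 1.27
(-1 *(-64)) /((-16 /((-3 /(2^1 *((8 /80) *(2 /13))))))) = 390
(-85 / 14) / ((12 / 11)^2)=-10285 / 2016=-5.10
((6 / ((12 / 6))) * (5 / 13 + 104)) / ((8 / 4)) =4071 / 26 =156.58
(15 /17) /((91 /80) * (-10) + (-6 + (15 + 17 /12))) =-360 /391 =-0.92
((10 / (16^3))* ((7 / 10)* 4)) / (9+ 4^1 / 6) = 21 / 29696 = 0.00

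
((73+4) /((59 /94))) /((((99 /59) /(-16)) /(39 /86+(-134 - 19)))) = 178445.52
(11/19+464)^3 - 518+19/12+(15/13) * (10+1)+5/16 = 429162522285781/4280016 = 100271242.51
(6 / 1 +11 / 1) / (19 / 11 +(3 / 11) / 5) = 935 / 98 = 9.54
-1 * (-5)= 5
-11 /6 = -1.83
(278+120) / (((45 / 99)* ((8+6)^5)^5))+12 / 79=1349963874175451193435456971651 / 8887262171655053690116757258240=0.15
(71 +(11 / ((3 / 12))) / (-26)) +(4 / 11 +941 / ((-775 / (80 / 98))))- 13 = 60473376 / 1086085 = 55.68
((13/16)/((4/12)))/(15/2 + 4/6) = 117/392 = 0.30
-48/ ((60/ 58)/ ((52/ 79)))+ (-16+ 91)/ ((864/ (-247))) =-5913557/ 113760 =-51.98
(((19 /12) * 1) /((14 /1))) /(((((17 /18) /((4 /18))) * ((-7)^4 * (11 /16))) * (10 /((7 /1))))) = 76 /6734805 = 0.00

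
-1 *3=-3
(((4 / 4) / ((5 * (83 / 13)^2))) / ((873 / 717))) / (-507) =-239 / 30070485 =-0.00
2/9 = 0.22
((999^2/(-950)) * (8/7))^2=15936095936016/11055625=1441446.86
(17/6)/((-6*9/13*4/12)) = -221/108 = -2.05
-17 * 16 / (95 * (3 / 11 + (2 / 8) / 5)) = -11968 / 1349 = -8.87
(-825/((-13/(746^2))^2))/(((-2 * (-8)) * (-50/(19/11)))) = 3264325687.98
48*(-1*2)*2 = -192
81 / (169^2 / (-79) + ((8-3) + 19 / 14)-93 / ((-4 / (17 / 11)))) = -656964 / 2589271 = -0.25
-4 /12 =-1 /3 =-0.33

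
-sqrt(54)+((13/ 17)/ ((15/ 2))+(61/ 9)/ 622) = 53701/ 475830 - 3*sqrt(6) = -7.24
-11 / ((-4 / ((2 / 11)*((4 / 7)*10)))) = 20 / 7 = 2.86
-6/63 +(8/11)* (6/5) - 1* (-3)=4363/1155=3.78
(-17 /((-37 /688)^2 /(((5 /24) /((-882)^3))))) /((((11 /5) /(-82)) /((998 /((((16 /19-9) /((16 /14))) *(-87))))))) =-7819947003520 /73149631538064543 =-0.00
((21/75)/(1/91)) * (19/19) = 25.48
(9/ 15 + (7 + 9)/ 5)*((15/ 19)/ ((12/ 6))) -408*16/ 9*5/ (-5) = 4361/ 6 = 726.83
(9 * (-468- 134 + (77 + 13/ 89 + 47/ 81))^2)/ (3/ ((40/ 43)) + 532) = 571381484044840/ 123624322281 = 4621.92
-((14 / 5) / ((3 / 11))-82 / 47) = -6008 / 705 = -8.52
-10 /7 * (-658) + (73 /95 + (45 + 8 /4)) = 93838 /95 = 987.77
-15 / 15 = -1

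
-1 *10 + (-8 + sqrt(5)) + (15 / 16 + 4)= -209 / 16 + sqrt(5)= -10.83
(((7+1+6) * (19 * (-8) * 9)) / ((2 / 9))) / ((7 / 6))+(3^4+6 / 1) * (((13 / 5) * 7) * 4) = -337692 / 5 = -67538.40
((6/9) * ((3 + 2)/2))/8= 5/24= 0.21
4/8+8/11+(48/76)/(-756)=32297/26334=1.23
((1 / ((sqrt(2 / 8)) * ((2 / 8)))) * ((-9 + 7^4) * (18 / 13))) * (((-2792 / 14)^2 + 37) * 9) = 465154793856 / 49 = 9492954976.65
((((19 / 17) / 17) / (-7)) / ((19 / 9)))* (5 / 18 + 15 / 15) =-23 / 4046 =-0.01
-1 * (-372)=372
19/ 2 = 9.50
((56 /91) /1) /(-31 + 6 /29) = -232 /11609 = -0.02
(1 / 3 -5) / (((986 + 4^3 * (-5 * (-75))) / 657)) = -1533 / 12493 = -0.12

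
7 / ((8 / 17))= 119 / 8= 14.88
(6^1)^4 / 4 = 324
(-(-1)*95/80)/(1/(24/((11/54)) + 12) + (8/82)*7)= 278103/161740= 1.72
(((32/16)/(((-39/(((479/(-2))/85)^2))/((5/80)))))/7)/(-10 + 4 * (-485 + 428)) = 0.00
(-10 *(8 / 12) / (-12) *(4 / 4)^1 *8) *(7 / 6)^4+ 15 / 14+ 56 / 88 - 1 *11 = -59407 / 56133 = -1.06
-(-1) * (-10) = -10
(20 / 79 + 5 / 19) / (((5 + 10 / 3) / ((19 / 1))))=93 / 79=1.18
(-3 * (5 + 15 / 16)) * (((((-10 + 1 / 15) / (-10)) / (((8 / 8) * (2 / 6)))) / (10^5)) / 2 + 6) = -3420008493 / 32000000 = -106.88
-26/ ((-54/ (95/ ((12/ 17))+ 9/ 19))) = 400309/ 6156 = 65.03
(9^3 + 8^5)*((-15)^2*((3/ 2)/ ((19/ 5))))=5950125/ 2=2975062.50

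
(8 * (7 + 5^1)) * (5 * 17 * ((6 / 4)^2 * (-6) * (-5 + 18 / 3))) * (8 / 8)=-110160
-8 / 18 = -4 / 9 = -0.44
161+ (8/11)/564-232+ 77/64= -6928189/99264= -69.80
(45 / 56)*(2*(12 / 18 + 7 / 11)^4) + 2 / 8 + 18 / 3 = 10038395 / 922383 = 10.88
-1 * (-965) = 965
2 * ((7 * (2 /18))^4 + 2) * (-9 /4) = -15523 /1458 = -10.65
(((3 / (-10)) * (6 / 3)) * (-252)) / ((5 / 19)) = 14364 / 25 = 574.56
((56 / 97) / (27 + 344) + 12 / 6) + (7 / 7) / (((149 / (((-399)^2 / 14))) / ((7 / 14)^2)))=129187443 / 6128072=21.08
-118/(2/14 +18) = -826/127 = -6.50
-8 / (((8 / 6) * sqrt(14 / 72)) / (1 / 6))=-6 * sqrt(7) / 7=-2.27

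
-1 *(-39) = 39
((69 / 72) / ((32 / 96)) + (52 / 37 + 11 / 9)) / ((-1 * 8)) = -14659 / 21312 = -0.69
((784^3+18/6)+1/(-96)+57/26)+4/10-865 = 3006990134191/6240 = 481889444.58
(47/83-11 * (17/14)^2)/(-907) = 254645/14755076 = 0.02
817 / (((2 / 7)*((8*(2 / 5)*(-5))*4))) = -44.68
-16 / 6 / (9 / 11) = -3.26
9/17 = 0.53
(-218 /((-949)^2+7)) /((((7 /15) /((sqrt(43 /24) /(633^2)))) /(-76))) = 10355 * sqrt(258) /1263023016192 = 0.00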